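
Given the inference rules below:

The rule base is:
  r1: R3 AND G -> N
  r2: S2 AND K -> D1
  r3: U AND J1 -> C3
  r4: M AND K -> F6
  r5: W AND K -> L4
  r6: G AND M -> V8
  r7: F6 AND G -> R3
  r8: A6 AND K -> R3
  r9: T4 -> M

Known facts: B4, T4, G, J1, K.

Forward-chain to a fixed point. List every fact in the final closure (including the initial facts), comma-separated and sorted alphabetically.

Round 1: r9 [T4 -> M]. New: M.
Round 2: r4 [M AND K -> F6]; r6 [G AND M -> V8]. New: F6, V8.
Round 3: r7 [F6 AND G -> R3]. New: R3.
Round 4: r1 [R3 AND G -> N]. New: N.

B4, F6, G, J1, K, M, N, R3, T4, V8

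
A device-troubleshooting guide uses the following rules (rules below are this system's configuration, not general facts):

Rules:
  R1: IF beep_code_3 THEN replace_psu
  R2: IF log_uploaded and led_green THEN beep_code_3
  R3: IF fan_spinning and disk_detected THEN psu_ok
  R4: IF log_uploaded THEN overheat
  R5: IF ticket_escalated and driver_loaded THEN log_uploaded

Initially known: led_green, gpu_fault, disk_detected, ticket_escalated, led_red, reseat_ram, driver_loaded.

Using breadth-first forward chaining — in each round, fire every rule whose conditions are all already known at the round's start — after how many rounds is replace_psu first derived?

Round 1 fires R5, giving log_uploaded.
Round 2 fires R2, R4, giving beep_code_3, overheat.
Round 3 fires R1, giving replace_psu.
replace_psu first appears in round 3.

3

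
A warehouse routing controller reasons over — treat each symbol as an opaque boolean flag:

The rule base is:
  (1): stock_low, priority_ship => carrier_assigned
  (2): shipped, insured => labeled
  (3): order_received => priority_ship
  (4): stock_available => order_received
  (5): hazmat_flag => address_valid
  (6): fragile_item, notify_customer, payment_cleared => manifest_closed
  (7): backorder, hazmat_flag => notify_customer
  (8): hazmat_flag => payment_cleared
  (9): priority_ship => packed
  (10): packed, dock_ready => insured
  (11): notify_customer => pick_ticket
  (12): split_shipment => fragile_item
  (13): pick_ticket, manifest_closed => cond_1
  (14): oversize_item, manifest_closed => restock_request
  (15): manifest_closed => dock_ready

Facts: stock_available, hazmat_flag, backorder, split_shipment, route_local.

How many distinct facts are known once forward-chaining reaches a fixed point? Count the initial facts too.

[1] (4) [stock_available => order_received]; (5) [hazmat_flag => address_valid]; (7) [backorder, hazmat_flag => notify_customer]; (8) [hazmat_flag => payment_cleared]; (12) [split_shipment => fragile_item]. ⇒ new: order_received, address_valid, notify_customer, payment_cleared, fragile_item.
[2] (3) [order_received => priority_ship]; (6) [fragile_item, notify_customer, payment_cleared => manifest_closed]; (11) [notify_customer => pick_ticket]. ⇒ new: priority_ship, manifest_closed, pick_ticket.
[3] (9) [priority_ship => packed]; (13) [pick_ticket, manifest_closed => cond_1]; (15) [manifest_closed => dock_ready]. ⇒ new: packed, cond_1, dock_ready.
[4] (10) [packed, dock_ready => insured]. ⇒ new: insured.
Closure: {address_valid, backorder, cond_1, dock_ready, fragile_item, hazmat_flag, insured, manifest_closed, notify_customer, order_received, packed, payment_cleared, pick_ticket, priority_ship, route_local, split_shipment, stock_available} — 17 facts.

17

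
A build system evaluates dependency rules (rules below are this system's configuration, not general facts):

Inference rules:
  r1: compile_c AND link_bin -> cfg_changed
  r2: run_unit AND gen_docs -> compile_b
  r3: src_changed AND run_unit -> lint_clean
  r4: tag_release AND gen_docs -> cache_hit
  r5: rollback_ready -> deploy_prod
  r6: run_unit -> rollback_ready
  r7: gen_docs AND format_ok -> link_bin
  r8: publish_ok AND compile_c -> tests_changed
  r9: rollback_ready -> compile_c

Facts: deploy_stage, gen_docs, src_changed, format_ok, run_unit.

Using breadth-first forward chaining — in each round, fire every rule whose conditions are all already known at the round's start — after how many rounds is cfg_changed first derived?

Round 1: r2 [run_unit AND gen_docs -> compile_b]; r3 [src_changed AND run_unit -> lint_clean]; r6 [run_unit -> rollback_ready]; r7 [gen_docs AND format_ok -> link_bin]. Adds compile_b, lint_clean, rollback_ready, link_bin.
Round 2: r5 [rollback_ready -> deploy_prod]; r9 [rollback_ready -> compile_c]. Adds deploy_prod, compile_c.
Round 3: r1 [compile_c AND link_bin -> cfg_changed]. Adds cfg_changed.
cfg_changed first appears in round 3.

3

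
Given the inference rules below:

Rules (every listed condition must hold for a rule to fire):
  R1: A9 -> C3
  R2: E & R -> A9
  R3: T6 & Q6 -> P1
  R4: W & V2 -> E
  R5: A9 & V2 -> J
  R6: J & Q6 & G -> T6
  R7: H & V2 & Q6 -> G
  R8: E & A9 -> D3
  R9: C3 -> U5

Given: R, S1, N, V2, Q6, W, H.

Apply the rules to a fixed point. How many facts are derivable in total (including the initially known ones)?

16

Round 1 fires R4, R7, giving E, G.
Round 2 fires R2, giving A9.
Round 3 fires R1, R5, R8, giving C3, J, D3.
Round 4 fires R6, R9, giving T6, U5.
Round 5 fires R3, giving P1.
Closure: {A9, C3, D3, E, G, H, J, N, P1, Q6, R, S1, T6, U5, V2, W} — 16 facts.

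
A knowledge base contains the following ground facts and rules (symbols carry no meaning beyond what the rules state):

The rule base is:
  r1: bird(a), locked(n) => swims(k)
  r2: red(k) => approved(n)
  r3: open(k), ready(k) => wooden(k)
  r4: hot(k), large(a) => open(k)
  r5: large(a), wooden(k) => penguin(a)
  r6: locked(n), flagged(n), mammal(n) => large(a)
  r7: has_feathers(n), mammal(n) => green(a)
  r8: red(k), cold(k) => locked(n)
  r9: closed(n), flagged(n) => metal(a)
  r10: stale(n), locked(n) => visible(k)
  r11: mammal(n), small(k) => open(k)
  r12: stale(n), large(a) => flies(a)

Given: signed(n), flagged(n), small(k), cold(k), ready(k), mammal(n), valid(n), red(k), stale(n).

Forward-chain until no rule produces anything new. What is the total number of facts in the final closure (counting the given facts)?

Round 1 fires r2, r8, r11, giving approved(n), locked(n), open(k).
Round 2 fires r3, r6, r10, giving wooden(k), large(a), visible(k).
Round 3 fires r5, r12, giving penguin(a), flies(a).
Closure: {approved(n), cold(k), flagged(n), flies(a), large(a), locked(n), mammal(n), open(k), penguin(a), ready(k), red(k), signed(n), small(k), stale(n), valid(n), visible(k), wooden(k)} — 17 facts.

17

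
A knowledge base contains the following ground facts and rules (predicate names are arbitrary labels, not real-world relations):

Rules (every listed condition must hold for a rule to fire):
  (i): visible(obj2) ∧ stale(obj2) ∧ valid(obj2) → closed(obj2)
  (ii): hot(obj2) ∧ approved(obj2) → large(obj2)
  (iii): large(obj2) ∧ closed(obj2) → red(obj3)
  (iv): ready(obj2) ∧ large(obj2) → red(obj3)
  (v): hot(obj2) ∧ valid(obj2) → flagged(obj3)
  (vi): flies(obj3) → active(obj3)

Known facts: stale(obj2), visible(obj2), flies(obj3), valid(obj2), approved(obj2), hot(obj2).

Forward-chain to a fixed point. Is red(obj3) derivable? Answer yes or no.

yes

Round 1: (i) [visible(obj2) ∧ stale(obj2) ∧ valid(obj2) → closed(obj2)]; (ii) [hot(obj2) ∧ approved(obj2) → large(obj2)]; (v) [hot(obj2) ∧ valid(obj2) → flagged(obj3)]; (vi) [flies(obj3) → active(obj3)]. Adds closed(obj2), large(obj2), flagged(obj3), active(obj3).
Round 2: (iii) [large(obj2) ∧ closed(obj2) → red(obj3)]. Adds red(obj3).
red(obj3) appears in round 2, so it is derivable.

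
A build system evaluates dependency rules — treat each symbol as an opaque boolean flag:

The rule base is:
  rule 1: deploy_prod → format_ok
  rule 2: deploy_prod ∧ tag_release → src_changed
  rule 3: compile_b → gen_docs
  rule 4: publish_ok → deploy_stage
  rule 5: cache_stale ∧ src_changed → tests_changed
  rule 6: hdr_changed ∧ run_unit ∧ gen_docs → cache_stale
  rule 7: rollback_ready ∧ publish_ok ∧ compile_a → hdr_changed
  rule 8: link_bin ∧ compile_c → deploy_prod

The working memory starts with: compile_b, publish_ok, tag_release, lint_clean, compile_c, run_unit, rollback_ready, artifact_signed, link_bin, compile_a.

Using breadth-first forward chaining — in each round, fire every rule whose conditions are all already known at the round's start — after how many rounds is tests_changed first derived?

[1] rule 3 [compile_b → gen_docs]; rule 4 [publish_ok → deploy_stage]; rule 7 [rollback_ready ∧ publish_ok ∧ compile_a → hdr_changed]; rule 8 [link_bin ∧ compile_c → deploy_prod]. ⇒ new: gen_docs, deploy_stage, hdr_changed, deploy_prod.
[2] rule 1 [deploy_prod → format_ok]; rule 2 [deploy_prod ∧ tag_release → src_changed]; rule 6 [hdr_changed ∧ run_unit ∧ gen_docs → cache_stale]. ⇒ new: format_ok, src_changed, cache_stale.
[3] rule 5 [cache_stale ∧ src_changed → tests_changed]. ⇒ new: tests_changed.
tests_changed first appears in round 3.

3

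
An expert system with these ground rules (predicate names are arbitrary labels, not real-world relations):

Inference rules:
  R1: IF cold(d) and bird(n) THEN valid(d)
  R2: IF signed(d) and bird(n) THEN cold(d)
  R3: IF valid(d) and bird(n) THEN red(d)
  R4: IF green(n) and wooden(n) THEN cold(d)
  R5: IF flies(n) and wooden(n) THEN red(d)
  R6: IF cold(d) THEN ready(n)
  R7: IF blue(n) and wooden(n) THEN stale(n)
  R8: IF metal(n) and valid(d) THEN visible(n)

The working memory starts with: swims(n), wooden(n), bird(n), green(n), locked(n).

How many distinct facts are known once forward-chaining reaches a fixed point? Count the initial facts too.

9

Round 1: R4 [IF green(n) and wooden(n) THEN cold(d)]. Adds cold(d).
Round 2: R1 [IF cold(d) and bird(n) THEN valid(d)]; R6 [IF cold(d) THEN ready(n)]. Adds valid(d), ready(n).
Round 3: R3 [IF valid(d) and bird(n) THEN red(d)]. Adds red(d).
Closure: {bird(n), cold(d), green(n), locked(n), ready(n), red(d), swims(n), valid(d), wooden(n)} — 9 facts.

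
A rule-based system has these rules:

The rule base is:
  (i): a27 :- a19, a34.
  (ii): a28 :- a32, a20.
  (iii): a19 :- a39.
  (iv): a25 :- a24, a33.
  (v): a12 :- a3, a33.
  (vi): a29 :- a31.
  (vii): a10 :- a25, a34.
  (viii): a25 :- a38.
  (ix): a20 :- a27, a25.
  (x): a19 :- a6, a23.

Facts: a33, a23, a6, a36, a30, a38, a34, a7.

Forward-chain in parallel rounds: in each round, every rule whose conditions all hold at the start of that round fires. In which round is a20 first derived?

3

Round 1 fires (viii), (x), giving a25, a19.
Round 2 fires (i), (vii), giving a27, a10.
Round 3 fires (ix), giving a20.
a20 first appears in round 3.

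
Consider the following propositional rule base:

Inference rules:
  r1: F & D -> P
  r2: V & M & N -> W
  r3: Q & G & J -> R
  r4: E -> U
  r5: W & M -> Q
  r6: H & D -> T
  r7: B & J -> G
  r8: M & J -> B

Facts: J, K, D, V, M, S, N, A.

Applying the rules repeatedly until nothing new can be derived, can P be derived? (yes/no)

no

Round 1: r2 [V & M & N -> W]; r8 [M & J -> B]. Adds W, B.
Round 2: r5 [W & M -> Q]; r7 [B & J -> G]. Adds Q, G.
Round 3: r3 [Q & G & J -> R]. Adds R.
Fixed point reached. P is concluded only by r1; r1 needs F (never derived).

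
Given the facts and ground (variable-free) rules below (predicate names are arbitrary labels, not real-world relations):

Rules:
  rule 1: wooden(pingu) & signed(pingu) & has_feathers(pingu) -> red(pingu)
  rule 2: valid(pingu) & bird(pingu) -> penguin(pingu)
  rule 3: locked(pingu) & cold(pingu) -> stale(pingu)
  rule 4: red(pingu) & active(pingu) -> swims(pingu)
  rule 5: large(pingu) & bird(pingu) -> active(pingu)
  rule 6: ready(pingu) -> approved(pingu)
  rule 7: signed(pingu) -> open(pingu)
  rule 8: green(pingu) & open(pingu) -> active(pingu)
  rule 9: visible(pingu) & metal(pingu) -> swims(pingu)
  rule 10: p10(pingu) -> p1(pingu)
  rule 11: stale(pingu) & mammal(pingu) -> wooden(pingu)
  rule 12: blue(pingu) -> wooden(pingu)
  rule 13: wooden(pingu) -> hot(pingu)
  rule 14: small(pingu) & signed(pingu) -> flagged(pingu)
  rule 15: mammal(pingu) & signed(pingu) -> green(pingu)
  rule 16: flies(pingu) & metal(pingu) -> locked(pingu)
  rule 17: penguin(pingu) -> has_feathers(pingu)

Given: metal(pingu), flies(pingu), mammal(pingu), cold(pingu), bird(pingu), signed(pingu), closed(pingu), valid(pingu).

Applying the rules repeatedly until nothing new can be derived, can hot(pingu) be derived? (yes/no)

Round 1 — rule 2, rule 7, rule 15, rule 16, derive penguin(pingu), open(pingu), green(pingu), locked(pingu).
Round 2 — rule 3, rule 8, rule 17, derive stale(pingu), active(pingu), has_feathers(pingu).
Round 3 — rule 11, derive wooden(pingu).
Round 4 — rule 1, rule 13, derive red(pingu), hot(pingu).
Round 5 — rule 4, derive swims(pingu).
hot(pingu) appears in round 4, so it is derivable.

yes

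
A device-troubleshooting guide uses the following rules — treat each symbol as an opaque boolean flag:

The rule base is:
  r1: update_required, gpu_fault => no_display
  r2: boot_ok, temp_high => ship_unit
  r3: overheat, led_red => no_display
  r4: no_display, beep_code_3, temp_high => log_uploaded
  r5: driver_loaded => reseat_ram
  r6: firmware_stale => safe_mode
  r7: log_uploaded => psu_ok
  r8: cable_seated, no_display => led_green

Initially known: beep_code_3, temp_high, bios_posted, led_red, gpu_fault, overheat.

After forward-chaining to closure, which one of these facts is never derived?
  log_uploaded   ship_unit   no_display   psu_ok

ship_unit

Round 1: r3 [overheat, led_red => no_display]. New: no_display.
Round 2: r4 [no_display, beep_code_3, temp_high => log_uploaded]. New: log_uploaded.
Round 3: r7 [log_uploaded => psu_ok]. New: psu_ok.
Derived: log_uploaded (round 2), no_display (round 1), psu_ok (round 3). ship_unit never appears in any round.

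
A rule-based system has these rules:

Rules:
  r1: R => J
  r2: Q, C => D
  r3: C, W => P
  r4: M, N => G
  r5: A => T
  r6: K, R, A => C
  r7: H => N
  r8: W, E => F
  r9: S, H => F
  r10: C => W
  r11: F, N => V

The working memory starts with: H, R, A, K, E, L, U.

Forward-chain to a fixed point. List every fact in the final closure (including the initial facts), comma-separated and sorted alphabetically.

Round 1 fires r1, r5, r6, r7, giving J, T, C, N.
Round 2 fires r10, giving W.
Round 3 fires r3, r8, giving P, F.
Round 4 fires r11, giving V.

A, C, E, F, H, J, K, L, N, P, R, T, U, V, W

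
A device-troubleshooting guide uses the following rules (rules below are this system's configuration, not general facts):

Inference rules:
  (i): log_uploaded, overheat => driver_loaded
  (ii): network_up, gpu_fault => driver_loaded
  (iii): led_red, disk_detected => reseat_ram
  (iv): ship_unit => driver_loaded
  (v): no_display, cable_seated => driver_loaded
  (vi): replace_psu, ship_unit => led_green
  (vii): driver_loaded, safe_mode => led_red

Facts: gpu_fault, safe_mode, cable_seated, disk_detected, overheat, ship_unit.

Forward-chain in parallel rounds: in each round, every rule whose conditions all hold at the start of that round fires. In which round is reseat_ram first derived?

Round 1 fires (iv), giving driver_loaded.
Round 2 fires (vii), giving led_red.
Round 3 fires (iii), giving reseat_ram.
reseat_ram first appears in round 3.

3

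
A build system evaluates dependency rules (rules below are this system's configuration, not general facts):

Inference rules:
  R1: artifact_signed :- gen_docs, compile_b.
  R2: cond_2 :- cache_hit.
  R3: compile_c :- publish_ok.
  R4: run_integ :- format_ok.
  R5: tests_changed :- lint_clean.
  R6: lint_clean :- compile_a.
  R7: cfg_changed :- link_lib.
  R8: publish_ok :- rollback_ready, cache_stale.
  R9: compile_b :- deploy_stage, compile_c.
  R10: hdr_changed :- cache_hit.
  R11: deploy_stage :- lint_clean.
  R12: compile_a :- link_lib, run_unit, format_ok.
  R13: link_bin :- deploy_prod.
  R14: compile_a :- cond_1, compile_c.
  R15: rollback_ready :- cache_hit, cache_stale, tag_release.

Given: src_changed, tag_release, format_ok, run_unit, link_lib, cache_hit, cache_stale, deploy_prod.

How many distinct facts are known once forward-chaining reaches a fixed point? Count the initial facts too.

[1] R2 [cond_2 :- cache_hit.]; R4 [run_integ :- format_ok.]; R7 [cfg_changed :- link_lib.]; R10 [hdr_changed :- cache_hit.]; R12 [compile_a :- link_lib, run_unit, format_ok.]; R13 [link_bin :- deploy_prod.]; R15 [rollback_ready :- cache_hit, cache_stale, tag_release.]. ⇒ new: cond_2, run_integ, cfg_changed, hdr_changed, compile_a, link_bin, rollback_ready.
[2] R6 [lint_clean :- compile_a.]; R8 [publish_ok :- rollback_ready, cache_stale.]. ⇒ new: lint_clean, publish_ok.
[3] R3 [compile_c :- publish_ok.]; R5 [tests_changed :- lint_clean.]; R11 [deploy_stage :- lint_clean.]. ⇒ new: compile_c, tests_changed, deploy_stage.
[4] R9 [compile_b :- deploy_stage, compile_c.]. ⇒ new: compile_b.
Closure: {cache_hit, cache_stale, cfg_changed, compile_a, compile_b, compile_c, cond_2, deploy_prod, deploy_stage, format_ok, hdr_changed, link_bin, link_lib, lint_clean, publish_ok, rollback_ready, run_integ, run_unit, src_changed, tag_release, tests_changed} — 21 facts.

21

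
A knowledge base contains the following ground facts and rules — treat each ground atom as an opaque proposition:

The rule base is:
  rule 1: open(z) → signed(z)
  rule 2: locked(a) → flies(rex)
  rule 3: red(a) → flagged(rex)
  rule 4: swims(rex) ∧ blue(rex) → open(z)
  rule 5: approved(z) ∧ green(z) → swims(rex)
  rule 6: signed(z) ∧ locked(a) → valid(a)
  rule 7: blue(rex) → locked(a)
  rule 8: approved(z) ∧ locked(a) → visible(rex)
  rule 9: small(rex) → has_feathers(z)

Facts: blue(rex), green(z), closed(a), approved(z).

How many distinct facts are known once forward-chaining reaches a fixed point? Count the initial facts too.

Round 1 fires rule 5, rule 7, giving swims(rex), locked(a).
Round 2 fires rule 2, rule 4, rule 8, giving flies(rex), open(z), visible(rex).
Round 3 fires rule 1, giving signed(z).
Round 4 fires rule 6, giving valid(a).
Closure: {approved(z), blue(rex), closed(a), flies(rex), green(z), locked(a), open(z), signed(z), swims(rex), valid(a), visible(rex)} — 11 facts.

11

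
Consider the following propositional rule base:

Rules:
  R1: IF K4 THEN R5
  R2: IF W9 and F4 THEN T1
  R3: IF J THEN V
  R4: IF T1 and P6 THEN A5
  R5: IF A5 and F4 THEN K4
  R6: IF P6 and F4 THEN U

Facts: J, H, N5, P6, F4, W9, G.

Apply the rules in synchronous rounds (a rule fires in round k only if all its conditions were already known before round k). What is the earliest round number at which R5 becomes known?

Round 1: R2 [IF W9 and F4 THEN T1]; R3 [IF J THEN V]; R6 [IF P6 and F4 THEN U]. New: T1, V, U.
Round 2: R4 [IF T1 and P6 THEN A5]. New: A5.
Round 3: R5 [IF A5 and F4 THEN K4]. New: K4.
Round 4: R1 [IF K4 THEN R5]. New: R5.
R5 first appears in round 4.

4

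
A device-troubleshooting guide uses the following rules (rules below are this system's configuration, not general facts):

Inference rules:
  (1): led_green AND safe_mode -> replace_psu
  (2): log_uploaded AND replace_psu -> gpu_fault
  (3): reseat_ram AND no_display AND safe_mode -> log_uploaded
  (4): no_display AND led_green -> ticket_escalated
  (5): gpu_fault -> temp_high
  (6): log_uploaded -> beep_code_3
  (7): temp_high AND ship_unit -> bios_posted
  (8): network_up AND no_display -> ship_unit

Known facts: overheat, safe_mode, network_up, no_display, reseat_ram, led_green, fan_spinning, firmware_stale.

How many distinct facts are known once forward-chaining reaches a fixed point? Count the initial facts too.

Round 1 fires (1), (3), (4), (8), giving replace_psu, log_uploaded, ticket_escalated, ship_unit.
Round 2 fires (2), (6), giving gpu_fault, beep_code_3.
Round 3 fires (5), giving temp_high.
Round 4 fires (7), giving bios_posted.
Closure: {beep_code_3, bios_posted, fan_spinning, firmware_stale, gpu_fault, led_green, log_uploaded, network_up, no_display, overheat, replace_psu, reseat_ram, safe_mode, ship_unit, temp_high, ticket_escalated} — 16 facts.

16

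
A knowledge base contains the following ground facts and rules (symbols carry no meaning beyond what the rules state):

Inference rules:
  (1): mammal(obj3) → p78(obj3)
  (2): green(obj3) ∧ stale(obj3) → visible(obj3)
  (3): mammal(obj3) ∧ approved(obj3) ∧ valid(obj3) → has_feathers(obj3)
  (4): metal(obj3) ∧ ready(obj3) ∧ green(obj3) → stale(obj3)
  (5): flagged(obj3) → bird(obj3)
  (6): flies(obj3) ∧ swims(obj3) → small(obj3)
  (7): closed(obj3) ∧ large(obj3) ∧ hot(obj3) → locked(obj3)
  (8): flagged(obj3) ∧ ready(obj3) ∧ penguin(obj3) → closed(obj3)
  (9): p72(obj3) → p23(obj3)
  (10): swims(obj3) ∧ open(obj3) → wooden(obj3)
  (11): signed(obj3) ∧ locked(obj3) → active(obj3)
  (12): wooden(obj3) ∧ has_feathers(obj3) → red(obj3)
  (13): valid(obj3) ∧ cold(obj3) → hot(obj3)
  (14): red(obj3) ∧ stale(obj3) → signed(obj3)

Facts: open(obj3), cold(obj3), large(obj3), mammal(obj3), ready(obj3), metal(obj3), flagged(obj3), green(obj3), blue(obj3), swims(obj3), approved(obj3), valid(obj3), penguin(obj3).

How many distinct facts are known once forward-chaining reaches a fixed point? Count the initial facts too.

Round 1: (1) [mammal(obj3) → p78(obj3)]; (3) [mammal(obj3) ∧ approved(obj3) ∧ valid(obj3) → has_feathers(obj3)]; (4) [metal(obj3) ∧ ready(obj3) ∧ green(obj3) → stale(obj3)]; (5) [flagged(obj3) → bird(obj3)]; (8) [flagged(obj3) ∧ ready(obj3) ∧ penguin(obj3) → closed(obj3)]; (10) [swims(obj3) ∧ open(obj3) → wooden(obj3)]; (13) [valid(obj3) ∧ cold(obj3) → hot(obj3)]. Adds p78(obj3), has_feathers(obj3), stale(obj3), bird(obj3), closed(obj3), wooden(obj3), hot(obj3).
Round 2: (2) [green(obj3) ∧ stale(obj3) → visible(obj3)]; (7) [closed(obj3) ∧ large(obj3) ∧ hot(obj3) → locked(obj3)]; (12) [wooden(obj3) ∧ has_feathers(obj3) → red(obj3)]. Adds visible(obj3), locked(obj3), red(obj3).
Round 3: (14) [red(obj3) ∧ stale(obj3) → signed(obj3)]. Adds signed(obj3).
Round 4: (11) [signed(obj3) ∧ locked(obj3) → active(obj3)]. Adds active(obj3).
Closure: {active(obj3), approved(obj3), bird(obj3), blue(obj3), closed(obj3), cold(obj3), flagged(obj3), green(obj3), has_feathers(obj3), hot(obj3), large(obj3), locked(obj3), mammal(obj3), metal(obj3), open(obj3), p78(obj3), penguin(obj3), ready(obj3), red(obj3), signed(obj3), stale(obj3), swims(obj3), valid(obj3), visible(obj3), wooden(obj3)} — 25 facts.

25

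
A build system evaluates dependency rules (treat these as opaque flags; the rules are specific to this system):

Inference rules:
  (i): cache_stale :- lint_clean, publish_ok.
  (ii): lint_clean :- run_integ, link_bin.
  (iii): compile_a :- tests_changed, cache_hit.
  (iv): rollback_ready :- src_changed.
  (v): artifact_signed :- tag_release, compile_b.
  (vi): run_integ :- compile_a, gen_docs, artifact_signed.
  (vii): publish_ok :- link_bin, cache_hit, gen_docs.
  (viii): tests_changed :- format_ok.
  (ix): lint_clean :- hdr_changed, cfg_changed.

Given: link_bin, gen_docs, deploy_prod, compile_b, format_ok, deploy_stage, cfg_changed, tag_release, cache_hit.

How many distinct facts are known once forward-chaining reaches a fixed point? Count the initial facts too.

16

Round 1 — (v), (vii), (viii), derive artifact_signed, publish_ok, tests_changed.
Round 2 — (iii), derive compile_a.
Round 3 — (vi), derive run_integ.
Round 4 — (ii), derive lint_clean.
Round 5 — (i), derive cache_stale.
Closure: {artifact_signed, cache_hit, cache_stale, cfg_changed, compile_a, compile_b, deploy_prod, deploy_stage, format_ok, gen_docs, link_bin, lint_clean, publish_ok, run_integ, tag_release, tests_changed} — 16 facts.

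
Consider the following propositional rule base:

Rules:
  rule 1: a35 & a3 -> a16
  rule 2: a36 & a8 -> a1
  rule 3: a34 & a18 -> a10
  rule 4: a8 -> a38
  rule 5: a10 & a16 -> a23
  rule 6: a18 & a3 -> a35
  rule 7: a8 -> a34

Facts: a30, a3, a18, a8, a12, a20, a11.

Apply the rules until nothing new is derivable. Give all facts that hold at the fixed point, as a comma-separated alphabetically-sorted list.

a10, a11, a12, a16, a18, a20, a23, a3, a30, a34, a35, a38, a8

Round 1 fires rule 4, rule 6, rule 7, giving a38, a35, a34.
Round 2 fires rule 1, rule 3, giving a16, a10.
Round 3 fires rule 5, giving a23.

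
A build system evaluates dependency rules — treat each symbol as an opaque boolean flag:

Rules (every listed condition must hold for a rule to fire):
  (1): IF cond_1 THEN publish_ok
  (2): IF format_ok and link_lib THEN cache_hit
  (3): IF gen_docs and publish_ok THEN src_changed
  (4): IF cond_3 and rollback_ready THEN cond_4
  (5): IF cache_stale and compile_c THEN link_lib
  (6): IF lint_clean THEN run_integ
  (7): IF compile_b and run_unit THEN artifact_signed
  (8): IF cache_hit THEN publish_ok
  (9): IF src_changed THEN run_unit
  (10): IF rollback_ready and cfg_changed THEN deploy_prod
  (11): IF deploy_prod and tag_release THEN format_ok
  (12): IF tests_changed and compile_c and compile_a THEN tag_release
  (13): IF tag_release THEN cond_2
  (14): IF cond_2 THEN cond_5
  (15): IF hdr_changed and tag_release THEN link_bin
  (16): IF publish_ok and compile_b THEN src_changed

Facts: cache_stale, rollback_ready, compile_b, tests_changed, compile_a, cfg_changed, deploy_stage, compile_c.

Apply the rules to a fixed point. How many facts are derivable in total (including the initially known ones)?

Round 1: (5) [IF cache_stale and compile_c THEN link_lib]; (10) [IF rollback_ready and cfg_changed THEN deploy_prod]; (12) [IF tests_changed and compile_c and compile_a THEN tag_release]. Adds link_lib, deploy_prod, tag_release.
Round 2: (11) [IF deploy_prod and tag_release THEN format_ok]; (13) [IF tag_release THEN cond_2]. Adds format_ok, cond_2.
Round 3: (2) [IF format_ok and link_lib THEN cache_hit]; (14) [IF cond_2 THEN cond_5]. Adds cache_hit, cond_5.
Round 4: (8) [IF cache_hit THEN publish_ok]. Adds publish_ok.
Round 5: (16) [IF publish_ok and compile_b THEN src_changed]. Adds src_changed.
Round 6: (9) [IF src_changed THEN run_unit]. Adds run_unit.
Round 7: (7) [IF compile_b and run_unit THEN artifact_signed]. Adds artifact_signed.
Closure: {artifact_signed, cache_hit, cache_stale, cfg_changed, compile_a, compile_b, compile_c, cond_2, cond_5, deploy_prod, deploy_stage, format_ok, link_lib, publish_ok, rollback_ready, run_unit, src_changed, tag_release, tests_changed} — 19 facts.

19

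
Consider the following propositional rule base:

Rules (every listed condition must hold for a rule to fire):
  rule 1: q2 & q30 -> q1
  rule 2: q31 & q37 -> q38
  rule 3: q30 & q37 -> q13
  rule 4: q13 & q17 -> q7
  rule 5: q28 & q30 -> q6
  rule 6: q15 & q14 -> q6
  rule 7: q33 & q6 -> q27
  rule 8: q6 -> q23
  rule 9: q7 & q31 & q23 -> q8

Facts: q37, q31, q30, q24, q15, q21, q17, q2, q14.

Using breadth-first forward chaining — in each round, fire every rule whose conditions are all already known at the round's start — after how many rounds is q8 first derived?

3

Round 1: rule 1 [q2 & q30 -> q1]; rule 2 [q31 & q37 -> q38]; rule 3 [q30 & q37 -> q13]; rule 6 [q15 & q14 -> q6]. New: q1, q38, q13, q6.
Round 2: rule 4 [q13 & q17 -> q7]; rule 8 [q6 -> q23]. New: q7, q23.
Round 3: rule 9 [q7 & q31 & q23 -> q8]. New: q8.
q8 first appears in round 3.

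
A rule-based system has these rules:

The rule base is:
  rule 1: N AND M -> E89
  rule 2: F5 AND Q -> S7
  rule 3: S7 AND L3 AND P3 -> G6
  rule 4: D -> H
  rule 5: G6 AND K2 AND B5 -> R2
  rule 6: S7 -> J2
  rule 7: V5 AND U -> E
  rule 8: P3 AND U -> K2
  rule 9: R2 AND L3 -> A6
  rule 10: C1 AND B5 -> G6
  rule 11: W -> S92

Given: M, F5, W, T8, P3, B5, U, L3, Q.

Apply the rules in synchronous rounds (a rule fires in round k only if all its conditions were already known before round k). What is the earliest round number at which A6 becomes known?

4

Round 1: rule 2 [F5 AND Q -> S7]; rule 8 [P3 AND U -> K2]; rule 11 [W -> S92]. Adds S7, K2, S92.
Round 2: rule 3 [S7 AND L3 AND P3 -> G6]; rule 6 [S7 -> J2]. Adds G6, J2.
Round 3: rule 5 [G6 AND K2 AND B5 -> R2]. Adds R2.
Round 4: rule 9 [R2 AND L3 -> A6]. Adds A6.
A6 first appears in round 4.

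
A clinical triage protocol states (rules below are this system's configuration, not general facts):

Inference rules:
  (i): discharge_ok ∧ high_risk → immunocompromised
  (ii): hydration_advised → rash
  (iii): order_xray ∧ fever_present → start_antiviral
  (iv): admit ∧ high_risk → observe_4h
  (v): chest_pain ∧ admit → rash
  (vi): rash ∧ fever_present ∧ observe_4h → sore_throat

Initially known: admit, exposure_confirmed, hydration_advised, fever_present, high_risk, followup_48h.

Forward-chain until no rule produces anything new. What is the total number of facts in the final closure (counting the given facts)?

9

Round 1: (ii) [hydration_advised → rash]; (iv) [admit ∧ high_risk → observe_4h]. Adds rash, observe_4h.
Round 2: (vi) [rash ∧ fever_present ∧ observe_4h → sore_throat]. Adds sore_throat.
Closure: {admit, exposure_confirmed, fever_present, followup_48h, high_risk, hydration_advised, observe_4h, rash, sore_throat} — 9 facts.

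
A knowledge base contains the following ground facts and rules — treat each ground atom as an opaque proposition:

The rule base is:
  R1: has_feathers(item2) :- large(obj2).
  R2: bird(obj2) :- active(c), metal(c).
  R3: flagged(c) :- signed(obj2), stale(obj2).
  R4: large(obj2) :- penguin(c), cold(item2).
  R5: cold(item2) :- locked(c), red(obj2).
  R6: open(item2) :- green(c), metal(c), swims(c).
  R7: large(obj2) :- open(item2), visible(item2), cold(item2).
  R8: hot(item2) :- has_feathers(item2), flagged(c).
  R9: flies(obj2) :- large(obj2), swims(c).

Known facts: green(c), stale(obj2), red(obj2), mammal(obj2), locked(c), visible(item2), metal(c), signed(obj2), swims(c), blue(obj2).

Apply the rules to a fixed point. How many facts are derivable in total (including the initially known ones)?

Round 1 fires R3, R5, R6, giving flagged(c), cold(item2), open(item2).
Round 2 fires R7, giving large(obj2).
Round 3 fires R1, R9, giving has_feathers(item2), flies(obj2).
Round 4 fires R8, giving hot(item2).
Closure: {blue(obj2), cold(item2), flagged(c), flies(obj2), green(c), has_feathers(item2), hot(item2), large(obj2), locked(c), mammal(obj2), metal(c), open(item2), red(obj2), signed(obj2), stale(obj2), swims(c), visible(item2)} — 17 facts.

17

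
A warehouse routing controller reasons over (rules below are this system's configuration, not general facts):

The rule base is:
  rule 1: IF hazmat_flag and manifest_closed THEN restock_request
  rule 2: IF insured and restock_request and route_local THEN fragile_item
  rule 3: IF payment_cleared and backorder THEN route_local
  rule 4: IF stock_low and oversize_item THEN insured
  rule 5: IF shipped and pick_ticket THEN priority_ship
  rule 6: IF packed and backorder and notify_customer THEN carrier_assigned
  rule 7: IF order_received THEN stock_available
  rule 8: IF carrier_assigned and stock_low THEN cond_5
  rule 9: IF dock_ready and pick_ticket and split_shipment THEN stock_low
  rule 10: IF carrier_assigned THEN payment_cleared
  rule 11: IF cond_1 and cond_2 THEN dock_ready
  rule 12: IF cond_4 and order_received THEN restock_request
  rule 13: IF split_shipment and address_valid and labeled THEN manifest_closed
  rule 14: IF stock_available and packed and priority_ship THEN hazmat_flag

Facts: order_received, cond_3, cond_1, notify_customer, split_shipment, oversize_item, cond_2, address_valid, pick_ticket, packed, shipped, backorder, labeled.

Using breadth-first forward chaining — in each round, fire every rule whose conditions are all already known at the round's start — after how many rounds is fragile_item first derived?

4

Round 1: rule 5 [IF shipped and pick_ticket THEN priority_ship]; rule 6 [IF packed and backorder and notify_customer THEN carrier_assigned]; rule 7 [IF order_received THEN stock_available]; rule 11 [IF cond_1 and cond_2 THEN dock_ready]; rule 13 [IF split_shipment and address_valid and labeled THEN manifest_closed]. New: priority_ship, carrier_assigned, stock_available, dock_ready, manifest_closed.
Round 2: rule 9 [IF dock_ready and pick_ticket and split_shipment THEN stock_low]; rule 10 [IF carrier_assigned THEN payment_cleared]; rule 14 [IF stock_available and packed and priority_ship THEN hazmat_flag]. New: stock_low, payment_cleared, hazmat_flag.
Round 3: rule 1 [IF hazmat_flag and manifest_closed THEN restock_request]; rule 3 [IF payment_cleared and backorder THEN route_local]; rule 4 [IF stock_low and oversize_item THEN insured]; rule 8 [IF carrier_assigned and stock_low THEN cond_5]. New: restock_request, route_local, insured, cond_5.
Round 4: rule 2 [IF insured and restock_request and route_local THEN fragile_item]. New: fragile_item.
fragile_item first appears in round 4.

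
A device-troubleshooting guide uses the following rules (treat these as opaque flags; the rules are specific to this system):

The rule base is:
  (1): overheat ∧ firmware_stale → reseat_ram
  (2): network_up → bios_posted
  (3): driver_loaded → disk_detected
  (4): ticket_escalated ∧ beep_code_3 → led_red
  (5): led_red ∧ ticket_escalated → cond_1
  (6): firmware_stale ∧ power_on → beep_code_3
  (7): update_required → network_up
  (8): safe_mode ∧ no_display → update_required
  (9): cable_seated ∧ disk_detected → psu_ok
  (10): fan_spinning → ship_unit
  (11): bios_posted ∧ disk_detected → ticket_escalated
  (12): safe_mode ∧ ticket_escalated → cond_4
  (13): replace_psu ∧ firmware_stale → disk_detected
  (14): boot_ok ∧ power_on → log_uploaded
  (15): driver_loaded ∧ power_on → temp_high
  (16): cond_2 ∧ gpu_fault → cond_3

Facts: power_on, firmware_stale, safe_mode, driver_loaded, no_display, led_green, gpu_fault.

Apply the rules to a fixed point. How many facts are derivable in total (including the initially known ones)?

17

Round 1 fires (3), (6), (8), (15), giving disk_detected, beep_code_3, update_required, temp_high.
Round 2 fires (7), giving network_up.
Round 3 fires (2), giving bios_posted.
Round 4 fires (11), giving ticket_escalated.
Round 5 fires (4), (12), giving led_red, cond_4.
Round 6 fires (5), giving cond_1.
Closure: {beep_code_3, bios_posted, cond_1, cond_4, disk_detected, driver_loaded, firmware_stale, gpu_fault, led_green, led_red, network_up, no_display, power_on, safe_mode, temp_high, ticket_escalated, update_required} — 17 facts.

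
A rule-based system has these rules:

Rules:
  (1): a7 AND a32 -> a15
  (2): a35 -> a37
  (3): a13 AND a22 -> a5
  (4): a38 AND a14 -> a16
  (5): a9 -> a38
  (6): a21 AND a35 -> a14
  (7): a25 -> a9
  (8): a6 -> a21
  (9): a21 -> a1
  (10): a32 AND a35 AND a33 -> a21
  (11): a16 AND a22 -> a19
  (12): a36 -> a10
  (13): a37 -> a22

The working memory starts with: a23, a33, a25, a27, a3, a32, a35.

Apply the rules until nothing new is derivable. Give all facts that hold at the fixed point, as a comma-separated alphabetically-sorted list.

a1, a14, a16, a19, a21, a22, a23, a25, a27, a3, a32, a33, a35, a37, a38, a9

Round 1 — (2), (7), (10), derive a37, a9, a21.
Round 2 — (5), (6), (9), (13), derive a38, a14, a1, a22.
Round 3 — (4), derive a16.
Round 4 — (11), derive a19.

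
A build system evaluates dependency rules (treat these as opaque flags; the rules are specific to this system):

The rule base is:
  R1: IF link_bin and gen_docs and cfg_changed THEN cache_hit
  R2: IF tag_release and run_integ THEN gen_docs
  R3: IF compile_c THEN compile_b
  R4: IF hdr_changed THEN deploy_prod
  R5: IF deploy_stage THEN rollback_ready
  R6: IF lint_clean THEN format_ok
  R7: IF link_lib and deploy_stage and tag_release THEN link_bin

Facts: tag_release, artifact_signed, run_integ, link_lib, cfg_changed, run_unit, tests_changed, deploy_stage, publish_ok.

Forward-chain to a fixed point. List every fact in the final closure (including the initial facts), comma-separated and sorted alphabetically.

[1] R2 [IF tag_release and run_integ THEN gen_docs]; R5 [IF deploy_stage THEN rollback_ready]; R7 [IF link_lib and deploy_stage and tag_release THEN link_bin]. ⇒ new: gen_docs, rollback_ready, link_bin.
[2] R1 [IF link_bin and gen_docs and cfg_changed THEN cache_hit]. ⇒ new: cache_hit.

artifact_signed, cache_hit, cfg_changed, deploy_stage, gen_docs, link_bin, link_lib, publish_ok, rollback_ready, run_integ, run_unit, tag_release, tests_changed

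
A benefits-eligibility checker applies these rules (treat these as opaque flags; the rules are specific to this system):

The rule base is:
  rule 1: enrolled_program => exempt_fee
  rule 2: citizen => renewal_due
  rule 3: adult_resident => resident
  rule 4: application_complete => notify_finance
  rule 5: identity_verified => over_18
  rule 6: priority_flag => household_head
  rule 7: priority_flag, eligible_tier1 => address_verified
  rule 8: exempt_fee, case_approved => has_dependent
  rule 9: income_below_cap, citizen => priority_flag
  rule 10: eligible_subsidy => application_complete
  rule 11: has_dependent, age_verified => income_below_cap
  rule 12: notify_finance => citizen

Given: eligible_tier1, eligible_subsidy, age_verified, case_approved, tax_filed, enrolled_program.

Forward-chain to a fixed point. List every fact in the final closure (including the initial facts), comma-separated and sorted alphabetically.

Round 1: rule 1 [enrolled_program => exempt_fee]; rule 10 [eligible_subsidy => application_complete]. Adds exempt_fee, application_complete.
Round 2: rule 4 [application_complete => notify_finance]; rule 8 [exempt_fee, case_approved => has_dependent]. Adds notify_finance, has_dependent.
Round 3: rule 11 [has_dependent, age_verified => income_below_cap]; rule 12 [notify_finance => citizen]. Adds income_below_cap, citizen.
Round 4: rule 2 [citizen => renewal_due]; rule 9 [income_below_cap, citizen => priority_flag]. Adds renewal_due, priority_flag.
Round 5: rule 6 [priority_flag => household_head]; rule 7 [priority_flag, eligible_tier1 => address_verified]. Adds household_head, address_verified.

address_verified, age_verified, application_complete, case_approved, citizen, eligible_subsidy, eligible_tier1, enrolled_program, exempt_fee, has_dependent, household_head, income_below_cap, notify_finance, priority_flag, renewal_due, tax_filed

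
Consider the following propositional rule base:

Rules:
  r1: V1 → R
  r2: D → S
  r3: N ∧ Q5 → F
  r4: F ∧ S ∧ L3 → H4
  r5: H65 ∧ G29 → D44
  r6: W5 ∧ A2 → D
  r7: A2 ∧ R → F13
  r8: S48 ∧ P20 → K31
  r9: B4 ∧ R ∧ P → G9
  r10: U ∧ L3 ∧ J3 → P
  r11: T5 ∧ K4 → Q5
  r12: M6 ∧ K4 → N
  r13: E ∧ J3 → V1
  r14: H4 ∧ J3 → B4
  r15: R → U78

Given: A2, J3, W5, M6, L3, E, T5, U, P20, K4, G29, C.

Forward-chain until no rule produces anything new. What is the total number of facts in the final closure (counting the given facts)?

25

[1] r6 [W5 ∧ A2 → D]; r10 [U ∧ L3 ∧ J3 → P]; r11 [T5 ∧ K4 → Q5]; r12 [M6 ∧ K4 → N]; r13 [E ∧ J3 → V1]. ⇒ new: D, P, Q5, N, V1.
[2] r1 [V1 → R]; r2 [D → S]; r3 [N ∧ Q5 → F]. ⇒ new: R, S, F.
[3] r4 [F ∧ S ∧ L3 → H4]; r7 [A2 ∧ R → F13]; r15 [R → U78]. ⇒ new: H4, F13, U78.
[4] r14 [H4 ∧ J3 → B4]. ⇒ new: B4.
[5] r9 [B4 ∧ R ∧ P → G9]. ⇒ new: G9.
Closure: {A2, B4, C, D, E, F, F13, G29, G9, H4, J3, K4, L3, M6, N, P, P20, Q5, R, S, T5, U, U78, V1, W5} — 25 facts.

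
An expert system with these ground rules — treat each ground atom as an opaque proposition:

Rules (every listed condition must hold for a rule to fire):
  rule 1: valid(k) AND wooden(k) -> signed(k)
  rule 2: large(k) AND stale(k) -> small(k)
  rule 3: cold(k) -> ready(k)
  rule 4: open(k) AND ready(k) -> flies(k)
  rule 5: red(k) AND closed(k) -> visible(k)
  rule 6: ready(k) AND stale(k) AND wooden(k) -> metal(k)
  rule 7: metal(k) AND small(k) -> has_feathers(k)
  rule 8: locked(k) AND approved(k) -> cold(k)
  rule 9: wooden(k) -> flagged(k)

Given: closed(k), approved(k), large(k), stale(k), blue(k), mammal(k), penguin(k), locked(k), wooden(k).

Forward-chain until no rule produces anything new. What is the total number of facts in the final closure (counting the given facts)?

15

Round 1: rule 2 [large(k) AND stale(k) -> small(k)]; rule 8 [locked(k) AND approved(k) -> cold(k)]; rule 9 [wooden(k) -> flagged(k)]. Adds small(k), cold(k), flagged(k).
Round 2: rule 3 [cold(k) -> ready(k)]. Adds ready(k).
Round 3: rule 6 [ready(k) AND stale(k) AND wooden(k) -> metal(k)]. Adds metal(k).
Round 4: rule 7 [metal(k) AND small(k) -> has_feathers(k)]. Adds has_feathers(k).
Closure: {approved(k), blue(k), closed(k), cold(k), flagged(k), has_feathers(k), large(k), locked(k), mammal(k), metal(k), penguin(k), ready(k), small(k), stale(k), wooden(k)} — 15 facts.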